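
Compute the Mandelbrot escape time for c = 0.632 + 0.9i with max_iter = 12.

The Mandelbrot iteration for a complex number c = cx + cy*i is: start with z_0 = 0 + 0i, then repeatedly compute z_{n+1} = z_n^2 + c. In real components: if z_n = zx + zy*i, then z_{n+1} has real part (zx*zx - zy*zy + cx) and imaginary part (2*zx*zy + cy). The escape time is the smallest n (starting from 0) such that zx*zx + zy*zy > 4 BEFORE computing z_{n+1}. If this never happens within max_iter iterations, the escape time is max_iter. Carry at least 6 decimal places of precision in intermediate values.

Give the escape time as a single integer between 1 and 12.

Answer: 2

Derivation:
z_0 = 0 + 0i, c = 0.6320 + 0.9000i
Iter 1: z = 0.6320 + 0.9000i, |z|^2 = 1.2094
Iter 2: z = 0.2214 + 2.0376i, |z|^2 = 4.2008
Escaped at iteration 2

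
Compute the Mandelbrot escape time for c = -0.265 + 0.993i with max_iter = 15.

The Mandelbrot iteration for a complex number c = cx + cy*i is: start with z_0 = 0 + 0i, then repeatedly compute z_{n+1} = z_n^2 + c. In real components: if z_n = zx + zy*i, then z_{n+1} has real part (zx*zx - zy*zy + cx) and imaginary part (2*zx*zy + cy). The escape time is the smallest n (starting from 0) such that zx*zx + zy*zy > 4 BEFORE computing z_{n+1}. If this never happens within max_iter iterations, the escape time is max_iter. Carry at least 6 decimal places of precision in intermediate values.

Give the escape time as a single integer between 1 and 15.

z_0 = 0 + 0i, c = -0.2650 + 0.9930i
Iter 1: z = -0.2650 + 0.9930i, |z|^2 = 1.0563
Iter 2: z = -1.1808 + 0.4667i, |z|^2 = 1.6122
Iter 3: z = 0.9115 + -0.1092i, |z|^2 = 0.8428
Iter 4: z = 0.5540 + 0.7939i, |z|^2 = 0.9372
Iter 5: z = -0.5884 + 1.8726i, |z|^2 = 3.8528
Iter 6: z = -3.4253 + -1.2108i, |z|^2 = 13.1989
Escaped at iteration 6

Answer: 6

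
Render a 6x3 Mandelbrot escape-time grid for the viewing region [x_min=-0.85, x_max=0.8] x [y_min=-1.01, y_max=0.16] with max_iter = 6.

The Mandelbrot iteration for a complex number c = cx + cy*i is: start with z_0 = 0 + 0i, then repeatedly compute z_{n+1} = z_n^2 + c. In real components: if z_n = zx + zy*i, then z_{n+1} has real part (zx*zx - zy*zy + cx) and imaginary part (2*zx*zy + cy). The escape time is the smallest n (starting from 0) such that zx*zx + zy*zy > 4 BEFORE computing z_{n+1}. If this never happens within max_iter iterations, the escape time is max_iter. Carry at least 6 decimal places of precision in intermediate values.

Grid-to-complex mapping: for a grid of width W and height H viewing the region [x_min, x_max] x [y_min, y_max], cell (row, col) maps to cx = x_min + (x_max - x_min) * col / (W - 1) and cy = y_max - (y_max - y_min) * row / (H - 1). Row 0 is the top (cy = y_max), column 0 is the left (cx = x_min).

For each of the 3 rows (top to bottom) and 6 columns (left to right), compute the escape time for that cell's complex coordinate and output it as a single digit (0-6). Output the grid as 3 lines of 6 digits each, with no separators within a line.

Answer: 666663
666663
346432

Derivation:
(row=0, col=0): c = -0.8500 + 0.1600i → escape time 6
(row=0, col=1): c = -0.5200 + 0.1600i → escape time 6
(row=0, col=2): c = -0.1900 + 0.1600i → escape time 6
(row=0, col=3): c = 0.1400 + 0.1600i → escape time 6
(row=0, col=4): c = 0.4700 + 0.1600i → escape time 6
(row=0, col=5): c = 0.8000 + 0.1600i → escape time 3
(row=1, col=0): c = -0.8500 + -0.4250i → escape time 6
(row=1, col=1): c = -0.5200 + -0.4250i → escape time 6
(row=1, col=2): c = -0.1900 + -0.4250i → escape time 6
(row=1, col=3): c = 0.1400 + -0.4250i → escape time 6
(row=1, col=4): c = 0.4700 + -0.4250i → escape time 6
(row=1, col=5): c = 0.8000 + -0.4250i → escape time 3
(row=2, col=0): c = -0.8500 + -1.0100i → escape time 3
(row=2, col=1): c = -0.5200 + -1.0100i → escape time 4
(row=2, col=2): c = -0.1900 + -1.0100i → escape time 6
(row=2, col=3): c = 0.1400 + -1.0100i → escape time 4
(row=2, col=4): c = 0.4700 + -1.0100i → escape time 3
(row=2, col=5): c = 0.8000 + -1.0100i → escape time 2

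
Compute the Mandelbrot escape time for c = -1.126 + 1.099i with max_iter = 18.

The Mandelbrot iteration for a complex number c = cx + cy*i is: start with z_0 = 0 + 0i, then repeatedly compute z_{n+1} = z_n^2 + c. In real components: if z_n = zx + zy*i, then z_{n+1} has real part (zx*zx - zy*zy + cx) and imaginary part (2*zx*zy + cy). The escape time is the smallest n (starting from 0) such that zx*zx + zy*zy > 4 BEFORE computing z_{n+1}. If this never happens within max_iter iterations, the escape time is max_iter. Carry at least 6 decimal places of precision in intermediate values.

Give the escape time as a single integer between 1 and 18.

Answer: 3

Derivation:
z_0 = 0 + 0i, c = -1.1260 + 1.0990i
Iter 1: z = -1.1260 + 1.0990i, |z|^2 = 2.4757
Iter 2: z = -1.0659 + -1.3759i, |z|^2 = 3.0294
Iter 3: z = -1.8830 + 4.0323i, |z|^2 = 19.8054
Escaped at iteration 3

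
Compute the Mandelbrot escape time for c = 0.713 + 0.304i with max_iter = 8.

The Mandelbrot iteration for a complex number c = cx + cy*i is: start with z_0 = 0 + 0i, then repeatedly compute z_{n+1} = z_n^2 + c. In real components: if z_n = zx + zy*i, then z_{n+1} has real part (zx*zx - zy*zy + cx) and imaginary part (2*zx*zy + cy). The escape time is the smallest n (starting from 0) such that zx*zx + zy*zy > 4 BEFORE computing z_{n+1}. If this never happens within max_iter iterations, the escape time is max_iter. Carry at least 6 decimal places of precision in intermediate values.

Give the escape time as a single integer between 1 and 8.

z_0 = 0 + 0i, c = 0.7130 + 0.3040i
Iter 1: z = 0.7130 + 0.3040i, |z|^2 = 0.6008
Iter 2: z = 1.1290 + 0.7375i, |z|^2 = 1.8184
Iter 3: z = 1.4436 + 1.9692i, |z|^2 = 5.9619
Escaped at iteration 3

Answer: 3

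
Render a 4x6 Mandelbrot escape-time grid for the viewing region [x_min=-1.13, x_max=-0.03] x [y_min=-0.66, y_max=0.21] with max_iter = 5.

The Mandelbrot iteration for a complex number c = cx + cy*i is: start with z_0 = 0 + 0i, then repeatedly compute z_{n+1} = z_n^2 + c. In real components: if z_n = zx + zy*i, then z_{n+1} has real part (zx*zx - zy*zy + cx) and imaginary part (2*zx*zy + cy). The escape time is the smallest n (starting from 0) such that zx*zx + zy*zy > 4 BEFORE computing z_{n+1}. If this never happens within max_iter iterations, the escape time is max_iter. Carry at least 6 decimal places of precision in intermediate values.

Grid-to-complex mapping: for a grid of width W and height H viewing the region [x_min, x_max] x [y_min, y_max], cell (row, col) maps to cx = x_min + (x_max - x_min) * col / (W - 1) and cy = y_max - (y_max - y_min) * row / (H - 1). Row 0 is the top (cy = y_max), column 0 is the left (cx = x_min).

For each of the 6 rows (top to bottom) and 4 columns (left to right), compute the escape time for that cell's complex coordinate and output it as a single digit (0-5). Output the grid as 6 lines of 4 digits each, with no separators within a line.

(row=0, col=0): c = -1.1300 + 0.2100i → escape time 5
(row=0, col=1): c = -0.7633 + 0.2100i → escape time 5
(row=0, col=2): c = -0.3967 + 0.2100i → escape time 5
(row=0, col=3): c = -0.0300 + 0.2100i → escape time 5
(row=1, col=0): c = -1.1300 + 0.0360i → escape time 5
(row=1, col=1): c = -0.7633 + 0.0360i → escape time 5
(row=1, col=2): c = -0.3967 + 0.0360i → escape time 5
(row=1, col=3): c = -0.0300 + 0.0360i → escape time 5
(row=2, col=0): c = -1.1300 + -0.1380i → escape time 5
(row=2, col=1): c = -0.7633 + -0.1380i → escape time 5
(row=2, col=2): c = -0.3967 + -0.1380i → escape time 5
(row=2, col=3): c = -0.0300 + -0.1380i → escape time 5
(row=3, col=0): c = -1.1300 + -0.3120i → escape time 5
(row=3, col=1): c = -0.7633 + -0.3120i → escape time 5
(row=3, col=2): c = -0.3967 + -0.3120i → escape time 5
(row=3, col=3): c = -0.0300 + -0.3120i → escape time 5
(row=4, col=0): c = -1.1300 + -0.4860i → escape time 5
(row=4, col=1): c = -0.7633 + -0.4860i → escape time 5
(row=4, col=2): c = -0.3967 + -0.4860i → escape time 5
(row=4, col=3): c = -0.0300 + -0.4860i → escape time 5
(row=5, col=0): c = -1.1300 + -0.6600i → escape time 3
(row=5, col=1): c = -0.7633 + -0.6600i → escape time 5
(row=5, col=2): c = -0.3967 + -0.6600i → escape time 5
(row=5, col=3): c = -0.0300 + -0.6600i → escape time 5

Answer: 5555
5555
5555
5555
5555
3555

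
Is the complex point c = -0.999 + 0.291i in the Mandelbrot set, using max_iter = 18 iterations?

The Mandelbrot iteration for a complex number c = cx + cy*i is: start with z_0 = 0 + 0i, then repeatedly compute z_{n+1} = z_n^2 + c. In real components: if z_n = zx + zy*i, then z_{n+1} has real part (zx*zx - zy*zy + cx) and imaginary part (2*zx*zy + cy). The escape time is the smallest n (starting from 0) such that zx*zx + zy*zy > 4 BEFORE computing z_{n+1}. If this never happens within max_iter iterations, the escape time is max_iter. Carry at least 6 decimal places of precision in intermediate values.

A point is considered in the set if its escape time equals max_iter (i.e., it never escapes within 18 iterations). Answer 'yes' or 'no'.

Answer: yes

Derivation:
z_0 = 0 + 0i, c = -0.9990 + 0.2910i
Iter 1: z = -0.9990 + 0.2910i, |z|^2 = 1.0827
Iter 2: z = -0.0857 + -0.2904i, |z|^2 = 0.0917
Iter 3: z = -1.0760 + 0.3408i, |z|^2 = 1.2739
Iter 4: z = 0.0427 + -0.4423i, |z|^2 = 0.1975
Iter 5: z = -1.1928 + 0.2533i, |z|^2 = 1.4870
Iter 6: z = 0.3597 + -0.3132i, |z|^2 = 0.2275
Iter 7: z = -0.9677 + 0.0657i, |z|^2 = 0.9408
Iter 8: z = -0.0669 + 0.1639i, |z|^2 = 0.0313
Iter 9: z = -1.0214 + 0.2691i, |z|^2 = 1.1156
Iter 10: z = -0.0282 + -0.2587i, |z|^2 = 0.0677
Iter 11: z = -1.0651 + 0.3056i, |z|^2 = 1.2279
Iter 12: z = 0.0421 + -0.3599i, |z|^2 = 0.1313
Iter 13: z = -1.1268 + 0.2607i, |z|^2 = 1.3376
Iter 14: z = 0.2027 + -0.2965i, |z|^2 = 0.1290
Iter 15: z = -1.0458 + 0.1708i, |z|^2 = 1.1229
Iter 16: z = 0.0656 + -0.0663i, |z|^2 = 0.0087
Iter 17: z = -0.9991 + 0.2823i, |z|^2 = 1.0779
Did not escape in 18 iterations → in set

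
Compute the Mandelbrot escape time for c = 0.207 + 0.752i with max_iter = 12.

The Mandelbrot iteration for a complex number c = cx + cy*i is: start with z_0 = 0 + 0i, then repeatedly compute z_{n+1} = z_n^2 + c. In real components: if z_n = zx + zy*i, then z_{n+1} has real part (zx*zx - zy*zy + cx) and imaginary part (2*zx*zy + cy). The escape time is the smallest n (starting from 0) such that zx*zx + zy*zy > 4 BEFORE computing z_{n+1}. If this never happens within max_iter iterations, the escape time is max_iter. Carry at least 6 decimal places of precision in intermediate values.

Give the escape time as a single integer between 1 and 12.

Answer: 6

Derivation:
z_0 = 0 + 0i, c = 0.2070 + 0.7520i
Iter 1: z = 0.2070 + 0.7520i, |z|^2 = 0.6084
Iter 2: z = -0.3157 + 1.0633i, |z|^2 = 1.2303
Iter 3: z = -0.8240 + 0.0807i, |z|^2 = 0.6855
Iter 4: z = 0.8795 + 0.6190i, |z|^2 = 1.1567
Iter 5: z = 0.5974 + 1.8408i, |z|^2 = 3.7454
Iter 6: z = -2.8247 + 2.9514i, |z|^2 = 16.6894
Escaped at iteration 6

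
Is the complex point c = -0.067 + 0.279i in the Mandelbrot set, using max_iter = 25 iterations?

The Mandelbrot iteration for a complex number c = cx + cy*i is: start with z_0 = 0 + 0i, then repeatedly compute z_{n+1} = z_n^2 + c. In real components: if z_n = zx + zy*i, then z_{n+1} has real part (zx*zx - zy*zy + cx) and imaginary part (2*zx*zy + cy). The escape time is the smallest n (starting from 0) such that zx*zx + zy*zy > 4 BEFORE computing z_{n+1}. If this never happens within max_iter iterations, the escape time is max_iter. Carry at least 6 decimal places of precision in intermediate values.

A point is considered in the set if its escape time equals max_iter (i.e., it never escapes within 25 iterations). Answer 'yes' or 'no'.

z_0 = 0 + 0i, c = -0.0670 + 0.2790i
Iter 1: z = -0.0670 + 0.2790i, |z|^2 = 0.0823
Iter 2: z = -0.1404 + 0.2416i, |z|^2 = 0.0781
Iter 3: z = -0.1057 + 0.2112i, |z|^2 = 0.0558
Iter 4: z = -0.1004 + 0.2344i, |z|^2 = 0.0650
Iter 5: z = -0.1118 + 0.2319i, |z|^2 = 0.0663
Iter 6: z = -0.1083 + 0.2271i, |z|^2 = 0.0633
Iter 7: z = -0.1069 + 0.2298i, |z|^2 = 0.0642
Iter 8: z = -0.1084 + 0.2299i, |z|^2 = 0.0646
Iter 9: z = -0.1081 + 0.2292i, |z|^2 = 0.0642
Iter 10: z = -0.1078 + 0.2295i, |z|^2 = 0.0643
Iter 11: z = -0.1080 + 0.2295i, |z|^2 = 0.0643
Iter 12: z = -0.1080 + 0.2294i, |z|^2 = 0.0643
Iter 13: z = -0.1080 + 0.2294i, |z|^2 = 0.0643
Iter 14: z = -0.1080 + 0.2295i, |z|^2 = 0.0643
Iter 15: z = -0.1080 + 0.2294i, |z|^2 = 0.0643
Iter 16: z = -0.1080 + 0.2294i, |z|^2 = 0.0643
Iter 17: z = -0.1080 + 0.2294i, |z|^2 = 0.0643
Iter 18: z = -0.1080 + 0.2294i, |z|^2 = 0.0643
Iter 19: z = -0.1080 + 0.2294i, |z|^2 = 0.0643
Iter 20: z = -0.1080 + 0.2294i, |z|^2 = 0.0643
Iter 21: z = -0.1080 + 0.2294i, |z|^2 = 0.0643
Iter 22: z = -0.1080 + 0.2294i, |z|^2 = 0.0643
Iter 23: z = -0.1080 + 0.2294i, |z|^2 = 0.0643
Iter 24: z = -0.1080 + 0.2294i, |z|^2 = 0.0643
Did not escape in 25 iterations → in set

Answer: yes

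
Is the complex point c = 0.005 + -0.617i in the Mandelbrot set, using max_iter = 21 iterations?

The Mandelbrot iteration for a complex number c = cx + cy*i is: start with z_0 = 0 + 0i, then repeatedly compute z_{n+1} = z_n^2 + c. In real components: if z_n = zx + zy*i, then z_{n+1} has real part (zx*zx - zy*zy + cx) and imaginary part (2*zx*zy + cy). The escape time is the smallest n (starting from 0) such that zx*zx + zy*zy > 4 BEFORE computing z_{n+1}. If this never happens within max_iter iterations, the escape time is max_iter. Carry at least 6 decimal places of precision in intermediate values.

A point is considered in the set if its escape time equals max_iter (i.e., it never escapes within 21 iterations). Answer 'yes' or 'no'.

Answer: yes

Derivation:
z_0 = 0 + 0i, c = 0.0050 + -0.6170i
Iter 1: z = 0.0050 + -0.6170i, |z|^2 = 0.3807
Iter 2: z = -0.3757 + -0.6232i, |z|^2 = 0.5295
Iter 3: z = -0.2422 + -0.1488i, |z|^2 = 0.0808
Iter 4: z = 0.0415 + -0.5449i, |z|^2 = 0.2987
Iter 5: z = -0.2902 + -0.6623i, |z|^2 = 0.5228
Iter 6: z = -0.3494 + -0.2326i, |z|^2 = 0.1762
Iter 7: z = 0.0729 + -0.4545i, |z|^2 = 0.2119
Iter 8: z = -0.1962 + -0.6833i, |z|^2 = 0.5054
Iter 9: z = -0.4234 + -0.3488i, |z|^2 = 0.3010
Iter 10: z = 0.0626 + -0.3216i, |z|^2 = 0.1073
Iter 11: z = -0.0945 + -0.6573i, |z|^2 = 0.4409
Iter 12: z = -0.4180 + -0.4928i, |z|^2 = 0.4176
Iter 13: z = -0.0631 + -0.2050i, |z|^2 = 0.0460
Iter 14: z = -0.0330 + -0.5911i, |z|^2 = 0.3505
Iter 15: z = -0.3434 + -0.5779i, |z|^2 = 0.4519
Iter 16: z = -0.2111 + -0.2201i, |z|^2 = 0.0930
Iter 17: z = 0.0011 + -0.5241i, |z|^2 = 0.2746
Iter 18: z = -0.2696 + -0.6182i, |z|^2 = 0.4548
Iter 19: z = -0.3044 + -0.2836i, |z|^2 = 0.1731
Iter 20: z = 0.0172 + -0.4443i, |z|^2 = 0.1977
Did not escape in 21 iterations → in set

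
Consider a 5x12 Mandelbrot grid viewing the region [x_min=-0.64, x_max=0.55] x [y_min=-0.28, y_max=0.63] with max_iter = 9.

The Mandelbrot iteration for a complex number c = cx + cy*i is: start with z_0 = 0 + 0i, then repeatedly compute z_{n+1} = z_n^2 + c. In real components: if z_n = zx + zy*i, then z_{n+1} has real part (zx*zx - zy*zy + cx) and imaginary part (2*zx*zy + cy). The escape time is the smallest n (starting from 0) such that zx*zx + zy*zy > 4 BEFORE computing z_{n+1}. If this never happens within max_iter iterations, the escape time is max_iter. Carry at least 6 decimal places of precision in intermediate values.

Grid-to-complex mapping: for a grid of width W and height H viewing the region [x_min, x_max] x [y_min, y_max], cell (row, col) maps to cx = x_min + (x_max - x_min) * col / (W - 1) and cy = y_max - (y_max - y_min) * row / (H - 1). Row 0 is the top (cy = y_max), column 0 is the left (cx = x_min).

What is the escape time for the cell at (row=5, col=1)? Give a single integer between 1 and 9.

z_0 = 0 + 0i, c = -0.3425 + 0.2164i
Iter 1: z = -0.3425 + 0.2164i, |z|^2 = 0.1641
Iter 2: z = -0.2720 + 0.0682i, |z|^2 = 0.0786
Iter 3: z = -0.2732 + 0.1793i, |z|^2 = 0.1068
Iter 4: z = -0.3000 + 0.1184i, |z|^2 = 0.1040
Iter 5: z = -0.2665 + 0.1453i, |z|^2 = 0.0921
Iter 6: z = -0.2926 + 0.1389i, |z|^2 = 0.1049
Iter 7: z = -0.2762 + 0.1351i, |z|^2 = 0.0945
Iter 8: z = -0.2845 + 0.1418i, |z|^2 = 0.1010

Answer: 9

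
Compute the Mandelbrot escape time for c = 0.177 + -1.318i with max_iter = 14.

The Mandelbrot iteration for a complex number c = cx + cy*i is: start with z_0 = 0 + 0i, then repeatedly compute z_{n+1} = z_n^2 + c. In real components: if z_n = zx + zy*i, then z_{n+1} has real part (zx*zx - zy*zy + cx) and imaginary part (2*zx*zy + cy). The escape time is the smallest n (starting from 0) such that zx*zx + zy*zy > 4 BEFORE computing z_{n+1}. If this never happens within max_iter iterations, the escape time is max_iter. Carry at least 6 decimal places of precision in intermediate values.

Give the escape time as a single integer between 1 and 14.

z_0 = 0 + 0i, c = 0.1770 + -1.3180i
Iter 1: z = 0.1770 + -1.3180i, |z|^2 = 1.7685
Iter 2: z = -1.5288 + -1.7846i, |z|^2 = 5.5219
Escaped at iteration 2

Answer: 2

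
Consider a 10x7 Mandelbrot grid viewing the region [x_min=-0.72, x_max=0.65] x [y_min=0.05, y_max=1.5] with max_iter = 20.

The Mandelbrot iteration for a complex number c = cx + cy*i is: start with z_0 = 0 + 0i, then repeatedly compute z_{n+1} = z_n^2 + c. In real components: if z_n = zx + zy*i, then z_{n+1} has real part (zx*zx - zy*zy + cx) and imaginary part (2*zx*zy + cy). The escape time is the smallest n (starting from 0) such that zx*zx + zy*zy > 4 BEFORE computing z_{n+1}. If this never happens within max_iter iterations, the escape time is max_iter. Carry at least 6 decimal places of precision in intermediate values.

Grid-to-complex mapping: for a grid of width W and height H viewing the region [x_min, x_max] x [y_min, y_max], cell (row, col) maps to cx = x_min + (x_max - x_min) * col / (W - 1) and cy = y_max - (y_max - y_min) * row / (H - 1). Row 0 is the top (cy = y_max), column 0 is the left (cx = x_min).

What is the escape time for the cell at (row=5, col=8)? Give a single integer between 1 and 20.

Answer: 6

Derivation:
z_0 = 0 + 0i, c = 0.4978 + 0.2917i
Iter 1: z = 0.4978 + 0.2917i, |z|^2 = 0.3329
Iter 2: z = 0.6605 + 0.5820i, |z|^2 = 0.7750
Iter 3: z = 0.5953 + 1.0605i, |z|^2 = 1.4791
Iter 4: z = -0.2726 + 1.5542i, |z|^2 = 2.4900
Iter 5: z = -1.8436 + -0.5557i, |z|^2 = 3.7076
Iter 6: z = 3.5877 + 2.3407i, |z|^2 = 18.3508
Escaped at iteration 6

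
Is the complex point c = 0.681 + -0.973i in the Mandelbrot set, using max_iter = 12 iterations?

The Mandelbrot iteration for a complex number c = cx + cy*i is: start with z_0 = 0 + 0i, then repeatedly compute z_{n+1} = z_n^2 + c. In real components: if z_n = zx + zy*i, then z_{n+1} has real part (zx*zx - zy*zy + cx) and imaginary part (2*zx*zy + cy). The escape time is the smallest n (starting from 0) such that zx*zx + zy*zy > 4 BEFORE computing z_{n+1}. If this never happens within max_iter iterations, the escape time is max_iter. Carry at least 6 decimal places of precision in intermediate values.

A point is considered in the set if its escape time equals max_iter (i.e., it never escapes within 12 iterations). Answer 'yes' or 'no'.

z_0 = 0 + 0i, c = 0.6810 + -0.9730i
Iter 1: z = 0.6810 + -0.9730i, |z|^2 = 1.4105
Iter 2: z = 0.1980 + -2.2982i, |z|^2 = 5.3211
Escaped at iteration 2

Answer: no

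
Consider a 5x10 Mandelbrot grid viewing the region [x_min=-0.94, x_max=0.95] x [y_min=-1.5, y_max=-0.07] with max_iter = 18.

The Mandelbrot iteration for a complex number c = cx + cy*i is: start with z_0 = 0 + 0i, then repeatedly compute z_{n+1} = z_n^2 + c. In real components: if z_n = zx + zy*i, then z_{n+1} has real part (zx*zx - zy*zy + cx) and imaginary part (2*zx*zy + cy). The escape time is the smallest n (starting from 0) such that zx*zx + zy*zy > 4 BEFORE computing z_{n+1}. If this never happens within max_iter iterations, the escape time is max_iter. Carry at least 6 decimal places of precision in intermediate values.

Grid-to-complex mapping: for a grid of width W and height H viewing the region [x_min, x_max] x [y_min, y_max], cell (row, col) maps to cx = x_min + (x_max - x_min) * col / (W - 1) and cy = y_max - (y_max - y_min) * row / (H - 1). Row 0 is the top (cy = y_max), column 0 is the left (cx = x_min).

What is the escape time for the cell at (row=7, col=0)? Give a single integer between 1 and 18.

Answer: 3

Derivation:
z_0 = 0 + 0i, c = -0.9400 + -1.1822i
Iter 1: z = -0.9400 + -1.1822i, |z|^2 = 2.2812
Iter 2: z = -1.4540 + 1.0404i, |z|^2 = 3.1966
Iter 3: z = 0.0919 + -4.2077i, |z|^2 = 17.7130
Escaped at iteration 3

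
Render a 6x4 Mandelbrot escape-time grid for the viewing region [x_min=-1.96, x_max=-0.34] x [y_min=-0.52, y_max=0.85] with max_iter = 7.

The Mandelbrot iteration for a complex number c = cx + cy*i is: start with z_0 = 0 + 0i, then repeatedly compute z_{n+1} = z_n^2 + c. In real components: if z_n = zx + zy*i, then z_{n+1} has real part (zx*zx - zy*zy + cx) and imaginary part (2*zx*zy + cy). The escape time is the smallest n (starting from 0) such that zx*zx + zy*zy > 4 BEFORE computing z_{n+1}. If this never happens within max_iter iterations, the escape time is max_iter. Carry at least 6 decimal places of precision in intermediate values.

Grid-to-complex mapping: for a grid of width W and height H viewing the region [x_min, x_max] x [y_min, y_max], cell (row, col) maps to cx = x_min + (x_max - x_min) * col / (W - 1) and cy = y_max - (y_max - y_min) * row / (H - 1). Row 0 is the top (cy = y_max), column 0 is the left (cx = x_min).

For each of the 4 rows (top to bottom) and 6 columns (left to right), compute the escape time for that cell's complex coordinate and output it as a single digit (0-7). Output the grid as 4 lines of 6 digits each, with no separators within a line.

(row=0, col=0): c = -1.9600 + 0.8500i → escape time 1
(row=0, col=1): c = -1.6360 + 0.8500i → escape time 3
(row=0, col=2): c = -1.3120 + 0.8500i → escape time 3
(row=0, col=3): c = -0.9880 + 0.8500i → escape time 3
(row=0, col=4): c = -0.6640 + 0.8500i → escape time 4
(row=0, col=5): c = -0.3400 + 0.8500i → escape time 6
(row=1, col=0): c = -1.9600 + 0.3933i → escape time 2
(row=1, col=1): c = -1.6360 + 0.3933i → escape time 3
(row=1, col=2): c = -1.3120 + 0.3933i → escape time 6
(row=1, col=3): c = -0.9880 + 0.3933i → escape time 7
(row=1, col=4): c = -0.6640 + 0.3933i → escape time 7
(row=1, col=5): c = -0.3400 + 0.3933i → escape time 7
(row=2, col=0): c = -1.9600 + -0.0633i → escape time 5
(row=2, col=1): c = -1.6360 + -0.0633i → escape time 6
(row=2, col=2): c = -1.3120 + -0.0633i → escape time 7
(row=2, col=3): c = -0.9880 + -0.0633i → escape time 7
(row=2, col=4): c = -0.6640 + -0.0633i → escape time 7
(row=2, col=5): c = -0.3400 + -0.0633i → escape time 7
(row=3, col=0): c = -1.9600 + -0.5200i → escape time 1
(row=3, col=1): c = -1.6360 + -0.5200i → escape time 3
(row=3, col=2): c = -1.3120 + -0.5200i → escape time 3
(row=3, col=3): c = -0.9880 + -0.5200i → escape time 5
(row=3, col=4): c = -0.6640 + -0.5200i → escape time 7
(row=3, col=5): c = -0.3400 + -0.5200i → escape time 7

Answer: 133346
236777
567777
133577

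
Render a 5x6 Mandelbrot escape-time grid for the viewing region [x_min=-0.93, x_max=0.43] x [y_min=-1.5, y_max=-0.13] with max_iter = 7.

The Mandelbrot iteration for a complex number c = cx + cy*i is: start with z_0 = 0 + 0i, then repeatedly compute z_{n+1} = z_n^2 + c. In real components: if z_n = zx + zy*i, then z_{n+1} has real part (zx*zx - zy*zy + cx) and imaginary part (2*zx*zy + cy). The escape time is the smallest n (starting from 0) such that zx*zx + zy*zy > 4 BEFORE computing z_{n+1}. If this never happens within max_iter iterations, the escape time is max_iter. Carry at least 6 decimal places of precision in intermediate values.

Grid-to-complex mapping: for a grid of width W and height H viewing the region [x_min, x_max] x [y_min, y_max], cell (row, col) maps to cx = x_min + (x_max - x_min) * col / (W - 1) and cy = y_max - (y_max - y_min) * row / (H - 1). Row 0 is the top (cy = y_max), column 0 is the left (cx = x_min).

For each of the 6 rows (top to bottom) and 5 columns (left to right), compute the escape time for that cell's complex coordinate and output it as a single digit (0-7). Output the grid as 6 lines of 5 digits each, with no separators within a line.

Answer: 77777
77777
47775
34653
33322
22222

Derivation:
(row=0, col=0): c = -0.9300 + -0.1300i → escape time 7
(row=0, col=1): c = -0.5900 + -0.1300i → escape time 7
(row=0, col=2): c = -0.2500 + -0.1300i → escape time 7
(row=0, col=3): c = 0.0900 + -0.1300i → escape time 7
(row=0, col=4): c = 0.4300 + -0.1300i → escape time 7
(row=1, col=0): c = -0.9300 + -0.4040i → escape time 7
(row=1, col=1): c = -0.5900 + -0.4040i → escape time 7
(row=1, col=2): c = -0.2500 + -0.4040i → escape time 7
(row=1, col=3): c = 0.0900 + -0.4040i → escape time 7
(row=1, col=4): c = 0.4300 + -0.4040i → escape time 7
(row=2, col=0): c = -0.9300 + -0.6780i → escape time 4
(row=2, col=1): c = -0.5900 + -0.6780i → escape time 7
(row=2, col=2): c = -0.2500 + -0.6780i → escape time 7
(row=2, col=3): c = 0.0900 + -0.6780i → escape time 7
(row=2, col=4): c = 0.4300 + -0.6780i → escape time 5
(row=3, col=0): c = -0.9300 + -0.9520i → escape time 3
(row=3, col=1): c = -0.5900 + -0.9520i → escape time 4
(row=3, col=2): c = -0.2500 + -0.9520i → escape time 6
(row=3, col=3): c = 0.0900 + -0.9520i → escape time 5
(row=3, col=4): c = 0.4300 + -0.9520i → escape time 3
(row=4, col=0): c = -0.9300 + -1.2260i → escape time 3
(row=4, col=1): c = -0.5900 + -1.2260i → escape time 3
(row=4, col=2): c = -0.2500 + -1.2260i → escape time 3
(row=4, col=3): c = 0.0900 + -1.2260i → escape time 2
(row=4, col=4): c = 0.4300 + -1.2260i → escape time 2
(row=5, col=0): c = -0.9300 + -1.5000i → escape time 2
(row=5, col=1): c = -0.5900 + -1.5000i → escape time 2
(row=5, col=2): c = -0.2500 + -1.5000i → escape time 2
(row=5, col=3): c = 0.0900 + -1.5000i → escape time 2
(row=5, col=4): c = 0.4300 + -1.5000i → escape time 2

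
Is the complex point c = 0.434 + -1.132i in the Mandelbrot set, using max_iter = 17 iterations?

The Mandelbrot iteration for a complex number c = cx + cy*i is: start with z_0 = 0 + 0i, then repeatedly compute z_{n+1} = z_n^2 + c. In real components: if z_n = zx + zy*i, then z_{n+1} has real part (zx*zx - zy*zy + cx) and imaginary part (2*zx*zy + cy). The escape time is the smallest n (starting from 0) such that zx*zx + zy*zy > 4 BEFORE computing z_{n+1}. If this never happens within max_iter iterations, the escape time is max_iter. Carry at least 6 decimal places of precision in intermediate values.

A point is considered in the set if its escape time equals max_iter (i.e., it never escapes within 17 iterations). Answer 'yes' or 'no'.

z_0 = 0 + 0i, c = 0.4340 + -1.1320i
Iter 1: z = 0.4340 + -1.1320i, |z|^2 = 1.4698
Iter 2: z = -0.6591 + -2.1146i, |z|^2 = 4.9058
Escaped at iteration 2

Answer: no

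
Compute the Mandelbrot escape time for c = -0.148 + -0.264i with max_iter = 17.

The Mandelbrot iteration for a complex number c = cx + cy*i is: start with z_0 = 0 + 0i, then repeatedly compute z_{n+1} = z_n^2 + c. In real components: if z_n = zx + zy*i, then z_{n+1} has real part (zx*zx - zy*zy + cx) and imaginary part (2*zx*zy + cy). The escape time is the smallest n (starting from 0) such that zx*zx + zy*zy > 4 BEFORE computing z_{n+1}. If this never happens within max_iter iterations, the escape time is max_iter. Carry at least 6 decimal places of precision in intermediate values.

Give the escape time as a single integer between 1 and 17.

Answer: 17

Derivation:
z_0 = 0 + 0i, c = -0.1480 + -0.2640i
Iter 1: z = -0.1480 + -0.2640i, |z|^2 = 0.0916
Iter 2: z = -0.1958 + -0.1859i, |z|^2 = 0.0729
Iter 3: z = -0.1442 + -0.1912i, |z|^2 = 0.0574
Iter 4: z = -0.1638 + -0.2088i, |z|^2 = 0.0704
Iter 5: z = -0.1648 + -0.1956i, |z|^2 = 0.0654
Iter 6: z = -0.1591 + -0.1995i, |z|^2 = 0.0651
Iter 7: z = -0.1625 + -0.2005i, |z|^2 = 0.0666
Iter 8: z = -0.1618 + -0.1988i, |z|^2 = 0.0657
Iter 9: z = -0.1614 + -0.1997i, |z|^2 = 0.0659
Iter 10: z = -0.1618 + -0.1996i, |z|^2 = 0.0660
Iter 11: z = -0.1616 + -0.1994i, |z|^2 = 0.0659
Iter 12: z = -0.1616 + -0.1995i, |z|^2 = 0.0659
Iter 13: z = -0.1617 + -0.1995i, |z|^2 = 0.0659
Iter 14: z = -0.1617 + -0.1995i, |z|^2 = 0.0659
Iter 15: z = -0.1617 + -0.1995i, |z|^2 = 0.0659
Iter 16: z = -0.1617 + -0.1995i, |z|^2 = 0.0659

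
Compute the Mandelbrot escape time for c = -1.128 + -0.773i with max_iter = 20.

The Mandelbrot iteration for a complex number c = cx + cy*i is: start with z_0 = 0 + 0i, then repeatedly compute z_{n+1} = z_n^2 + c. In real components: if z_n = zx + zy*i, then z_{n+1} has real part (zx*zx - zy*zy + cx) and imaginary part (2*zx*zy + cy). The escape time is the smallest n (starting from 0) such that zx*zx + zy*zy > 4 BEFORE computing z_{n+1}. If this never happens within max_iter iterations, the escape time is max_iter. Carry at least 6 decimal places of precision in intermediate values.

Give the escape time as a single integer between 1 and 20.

z_0 = 0 + 0i, c = -1.1280 + -0.7730i
Iter 1: z = -1.1280 + -0.7730i, |z|^2 = 1.8699
Iter 2: z = -0.4531 + 0.9709i, |z|^2 = 1.1480
Iter 3: z = -1.8653 + -1.6529i, |z|^2 = 6.2114
Escaped at iteration 3

Answer: 3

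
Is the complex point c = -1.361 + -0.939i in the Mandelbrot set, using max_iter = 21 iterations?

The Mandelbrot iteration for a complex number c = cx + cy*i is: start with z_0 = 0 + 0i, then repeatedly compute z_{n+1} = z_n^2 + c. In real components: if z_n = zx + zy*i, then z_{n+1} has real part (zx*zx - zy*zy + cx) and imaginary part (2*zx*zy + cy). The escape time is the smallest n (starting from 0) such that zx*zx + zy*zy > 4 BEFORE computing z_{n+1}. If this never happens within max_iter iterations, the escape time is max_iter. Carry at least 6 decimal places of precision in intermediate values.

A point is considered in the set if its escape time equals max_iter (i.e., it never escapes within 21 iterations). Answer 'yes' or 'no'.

Answer: no

Derivation:
z_0 = 0 + 0i, c = -1.3610 + -0.9390i
Iter 1: z = -1.3610 + -0.9390i, |z|^2 = 2.7340
Iter 2: z = -0.3904 + 1.6170i, |z|^2 = 2.7670
Iter 3: z = -3.8231 + -2.2015i, |z|^2 = 19.4631
Escaped at iteration 3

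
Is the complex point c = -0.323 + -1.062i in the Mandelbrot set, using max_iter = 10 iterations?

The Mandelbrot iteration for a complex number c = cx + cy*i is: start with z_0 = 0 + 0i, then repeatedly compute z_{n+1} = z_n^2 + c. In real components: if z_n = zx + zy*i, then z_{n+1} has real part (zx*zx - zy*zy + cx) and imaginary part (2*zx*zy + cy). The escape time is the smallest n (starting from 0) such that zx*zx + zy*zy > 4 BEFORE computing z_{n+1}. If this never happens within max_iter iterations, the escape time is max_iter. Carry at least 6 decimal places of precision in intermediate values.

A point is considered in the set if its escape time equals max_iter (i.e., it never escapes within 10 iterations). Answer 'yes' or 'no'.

Answer: no

Derivation:
z_0 = 0 + 0i, c = -0.3230 + -1.0620i
Iter 1: z = -0.3230 + -1.0620i, |z|^2 = 1.2322
Iter 2: z = -1.3465 + -0.3759i, |z|^2 = 1.9544
Iter 3: z = 1.3488 + -0.0496i, |z|^2 = 1.8216
Iter 4: z = 1.4937 + -1.1957i, |z|^2 = 3.6609
Iter 5: z = 0.4785 + -4.6340i, |z|^2 = 21.7033
Escaped at iteration 5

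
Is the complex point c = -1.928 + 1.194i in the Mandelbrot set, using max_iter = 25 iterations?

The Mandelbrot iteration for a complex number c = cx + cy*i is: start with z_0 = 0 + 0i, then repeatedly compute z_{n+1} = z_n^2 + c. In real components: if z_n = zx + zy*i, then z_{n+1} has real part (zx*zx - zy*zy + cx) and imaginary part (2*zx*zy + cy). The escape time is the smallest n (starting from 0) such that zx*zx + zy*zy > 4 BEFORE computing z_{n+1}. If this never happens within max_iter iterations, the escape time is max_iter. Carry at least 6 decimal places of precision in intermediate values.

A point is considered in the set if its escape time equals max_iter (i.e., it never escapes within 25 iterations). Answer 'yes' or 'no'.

Answer: no

Derivation:
z_0 = 0 + 0i, c = -1.9280 + 1.1940i
Iter 1: z = -1.9280 + 1.1940i, |z|^2 = 5.1428
Escaped at iteration 1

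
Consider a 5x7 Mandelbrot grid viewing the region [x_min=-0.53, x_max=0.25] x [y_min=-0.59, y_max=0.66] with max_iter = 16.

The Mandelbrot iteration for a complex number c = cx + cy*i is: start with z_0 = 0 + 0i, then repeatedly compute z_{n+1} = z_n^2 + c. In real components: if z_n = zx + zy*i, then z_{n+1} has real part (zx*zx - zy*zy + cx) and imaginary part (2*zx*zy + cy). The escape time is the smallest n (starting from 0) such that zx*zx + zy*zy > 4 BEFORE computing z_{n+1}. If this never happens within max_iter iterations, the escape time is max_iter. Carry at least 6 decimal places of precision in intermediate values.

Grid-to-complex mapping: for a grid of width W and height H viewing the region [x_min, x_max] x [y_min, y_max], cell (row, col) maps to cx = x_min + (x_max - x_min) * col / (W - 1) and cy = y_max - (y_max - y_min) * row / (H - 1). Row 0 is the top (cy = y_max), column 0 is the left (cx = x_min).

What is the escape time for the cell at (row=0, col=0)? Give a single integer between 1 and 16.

z_0 = 0 + 0i, c = -0.5300 + 0.6600i
Iter 1: z = -0.5300 + 0.6600i, |z|^2 = 0.7165
Iter 2: z = -0.6847 + -0.0396i, |z|^2 = 0.4704
Iter 3: z = -0.0628 + 0.7142i, |z|^2 = 0.5141
Iter 4: z = -1.0362 + 0.5704i, |z|^2 = 1.3990
Iter 5: z = 0.2184 + -0.5220i, |z|^2 = 0.3202
Iter 6: z = -0.7548 + 0.4320i, |z|^2 = 0.7564
Iter 7: z = -0.1469 + 0.0078i, |z|^2 = 0.0217
Iter 8: z = -0.5085 + 0.6577i, |z|^2 = 0.6911
Iter 9: z = -0.7040 + -0.0088i, |z|^2 = 0.4957
Iter 10: z = -0.0344 + 0.6725i, |z|^2 = 0.4534
Iter 11: z = -0.9810 + 0.6137i, |z|^2 = 1.3390
Iter 12: z = 0.0557 + -0.5441i, |z|^2 = 0.2992
Iter 13: z = -0.8229 + 0.5993i, |z|^2 = 1.0364
Iter 14: z = -0.2120 + -0.3264i, |z|^2 = 0.1515
Iter 15: z = -0.5916 + 0.7984i, |z|^2 = 0.9875

Answer: 16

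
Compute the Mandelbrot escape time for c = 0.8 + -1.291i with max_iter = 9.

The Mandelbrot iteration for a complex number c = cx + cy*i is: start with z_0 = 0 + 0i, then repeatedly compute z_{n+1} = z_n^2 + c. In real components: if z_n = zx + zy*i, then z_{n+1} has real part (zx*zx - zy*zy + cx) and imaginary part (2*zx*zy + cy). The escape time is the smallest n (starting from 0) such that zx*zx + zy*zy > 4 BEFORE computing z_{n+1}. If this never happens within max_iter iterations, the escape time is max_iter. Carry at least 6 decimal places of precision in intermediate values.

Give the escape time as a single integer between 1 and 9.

Answer: 2

Derivation:
z_0 = 0 + 0i, c = 0.8000 + -1.2910i
Iter 1: z = 0.8000 + -1.2910i, |z|^2 = 2.3067
Iter 2: z = -0.2267 + -3.3566i, |z|^2 = 11.3181
Escaped at iteration 2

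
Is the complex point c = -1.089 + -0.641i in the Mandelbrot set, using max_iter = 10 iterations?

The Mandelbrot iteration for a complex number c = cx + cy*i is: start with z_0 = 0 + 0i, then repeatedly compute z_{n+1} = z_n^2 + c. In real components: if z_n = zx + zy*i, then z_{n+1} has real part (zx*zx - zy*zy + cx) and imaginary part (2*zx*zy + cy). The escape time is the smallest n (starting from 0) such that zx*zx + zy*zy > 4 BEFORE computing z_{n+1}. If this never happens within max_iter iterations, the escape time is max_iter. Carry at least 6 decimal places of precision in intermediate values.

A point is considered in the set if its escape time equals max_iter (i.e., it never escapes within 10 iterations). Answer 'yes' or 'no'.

Answer: no

Derivation:
z_0 = 0 + 0i, c = -1.0890 + -0.6410i
Iter 1: z = -1.0890 + -0.6410i, |z|^2 = 1.5968
Iter 2: z = -0.3140 + 0.7551i, |z|^2 = 0.6687
Iter 3: z = -1.5606 + -1.1151i, |z|^2 = 3.6790
Iter 4: z = 0.1029 + 2.8396i, |z|^2 = 8.0738
Escaped at iteration 4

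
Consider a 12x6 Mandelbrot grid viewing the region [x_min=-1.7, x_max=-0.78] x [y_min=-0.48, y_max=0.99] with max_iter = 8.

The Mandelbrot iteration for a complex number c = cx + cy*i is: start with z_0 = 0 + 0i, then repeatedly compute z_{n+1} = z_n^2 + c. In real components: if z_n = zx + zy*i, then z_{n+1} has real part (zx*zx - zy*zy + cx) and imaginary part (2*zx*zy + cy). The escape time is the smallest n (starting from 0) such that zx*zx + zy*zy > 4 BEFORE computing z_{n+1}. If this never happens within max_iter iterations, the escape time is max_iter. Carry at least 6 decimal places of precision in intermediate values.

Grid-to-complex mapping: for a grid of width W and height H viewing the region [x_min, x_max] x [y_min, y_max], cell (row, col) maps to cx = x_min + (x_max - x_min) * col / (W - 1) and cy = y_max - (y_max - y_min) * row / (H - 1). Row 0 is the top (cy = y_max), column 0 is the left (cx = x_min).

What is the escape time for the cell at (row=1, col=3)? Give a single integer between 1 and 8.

Answer: 3

Derivation:
z_0 = 0 + 0i, c = -1.4491 + 0.6960i
Iter 1: z = -1.4491 + 0.6960i, |z|^2 = 2.5843
Iter 2: z = 0.1664 + -1.3211i, |z|^2 = 1.7731
Iter 3: z = -3.1668 + 0.2564i, |z|^2 = 10.0945
Escaped at iteration 3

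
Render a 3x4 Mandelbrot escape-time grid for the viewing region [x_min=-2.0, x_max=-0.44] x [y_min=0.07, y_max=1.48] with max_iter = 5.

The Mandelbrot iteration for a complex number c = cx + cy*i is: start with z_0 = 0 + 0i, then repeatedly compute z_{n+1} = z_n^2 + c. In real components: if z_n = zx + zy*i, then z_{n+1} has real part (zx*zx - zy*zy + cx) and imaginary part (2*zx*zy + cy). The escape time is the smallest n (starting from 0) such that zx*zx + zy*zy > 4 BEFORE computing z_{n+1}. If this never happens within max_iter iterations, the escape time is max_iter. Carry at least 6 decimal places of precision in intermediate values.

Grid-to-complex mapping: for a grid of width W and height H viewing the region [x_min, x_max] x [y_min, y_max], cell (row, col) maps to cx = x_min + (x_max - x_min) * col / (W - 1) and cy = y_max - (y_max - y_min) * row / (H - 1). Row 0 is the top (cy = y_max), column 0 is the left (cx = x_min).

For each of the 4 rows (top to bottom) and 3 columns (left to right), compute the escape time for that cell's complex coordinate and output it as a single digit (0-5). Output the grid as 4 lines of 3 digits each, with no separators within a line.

Answer: 122
134
145
155

Derivation:
(row=0, col=0): c = -2.0000 + 1.4800i → escape time 1
(row=0, col=1): c = -1.2200 + 1.4800i → escape time 2
(row=0, col=2): c = -0.4400 + 1.4800i → escape time 2
(row=1, col=0): c = -2.0000 + 1.0100i → escape time 1
(row=1, col=1): c = -1.2200 + 1.0100i → escape time 3
(row=1, col=2): c = -0.4400 + 1.0100i → escape time 4
(row=2, col=0): c = -2.0000 + 0.5400i → escape time 1
(row=2, col=1): c = -1.2200 + 0.5400i → escape time 4
(row=2, col=2): c = -0.4400 + 0.5400i → escape time 5
(row=3, col=0): c = -2.0000 + 0.0700i → escape time 1
(row=3, col=1): c = -1.2200 + 0.0700i → escape time 5
(row=3, col=2): c = -0.4400 + 0.0700i → escape time 5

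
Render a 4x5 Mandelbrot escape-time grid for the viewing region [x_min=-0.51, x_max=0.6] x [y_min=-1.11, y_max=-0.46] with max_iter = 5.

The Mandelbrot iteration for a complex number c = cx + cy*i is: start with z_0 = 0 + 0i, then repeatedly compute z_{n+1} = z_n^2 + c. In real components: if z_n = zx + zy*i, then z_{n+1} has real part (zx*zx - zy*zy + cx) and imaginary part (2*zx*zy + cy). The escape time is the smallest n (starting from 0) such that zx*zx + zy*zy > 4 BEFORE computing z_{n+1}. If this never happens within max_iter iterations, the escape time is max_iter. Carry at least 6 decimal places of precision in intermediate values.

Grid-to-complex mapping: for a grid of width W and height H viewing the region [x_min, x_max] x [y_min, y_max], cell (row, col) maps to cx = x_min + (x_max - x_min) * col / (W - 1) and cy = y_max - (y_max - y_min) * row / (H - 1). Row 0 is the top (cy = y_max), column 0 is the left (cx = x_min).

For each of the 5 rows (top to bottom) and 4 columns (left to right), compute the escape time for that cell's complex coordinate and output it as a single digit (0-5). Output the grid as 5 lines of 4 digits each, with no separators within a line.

Answer: 5554
5553
5553
4542
3532

Derivation:
(row=0, col=0): c = -0.5100 + -0.4600i → escape time 5
(row=0, col=1): c = -0.1400 + -0.4600i → escape time 5
(row=0, col=2): c = 0.2300 + -0.4600i → escape time 5
(row=0, col=3): c = 0.6000 + -0.4600i → escape time 4
(row=1, col=0): c = -0.5100 + -0.6225i → escape time 5
(row=1, col=1): c = -0.1400 + -0.6225i → escape time 5
(row=1, col=2): c = 0.2300 + -0.6225i → escape time 5
(row=1, col=3): c = 0.6000 + -0.6225i → escape time 3
(row=2, col=0): c = -0.5100 + -0.7850i → escape time 5
(row=2, col=1): c = -0.1400 + -0.7850i → escape time 5
(row=2, col=2): c = 0.2300 + -0.7850i → escape time 5
(row=2, col=3): c = 0.6000 + -0.7850i → escape time 3
(row=3, col=0): c = -0.5100 + -0.9475i → escape time 4
(row=3, col=1): c = -0.1400 + -0.9475i → escape time 5
(row=3, col=2): c = 0.2300 + -0.9475i → escape time 4
(row=3, col=3): c = 0.6000 + -0.9475i → escape time 2
(row=4, col=0): c = -0.5100 + -1.1100i → escape time 3
(row=4, col=1): c = -0.1400 + -1.1100i → escape time 5
(row=4, col=2): c = 0.2300 + -1.1100i → escape time 3
(row=4, col=3): c = 0.6000 + -1.1100i → escape time 2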